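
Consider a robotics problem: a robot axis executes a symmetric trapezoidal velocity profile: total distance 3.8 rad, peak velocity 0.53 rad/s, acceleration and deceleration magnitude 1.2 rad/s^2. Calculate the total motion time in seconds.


t_acc = v/a = 0.53/1.2 = 0.441667 s
d_acc = v^2/(2a) = 0.117042 rad (each ramp)
d_cruise = 3.8 - 2*0.117042 = 3.565916 rad
t_cruise = 3.565916/0.53 = 6.728143 s
t_total = 2*0.441667 + 6.728143 = 7.6115

7.6115 s


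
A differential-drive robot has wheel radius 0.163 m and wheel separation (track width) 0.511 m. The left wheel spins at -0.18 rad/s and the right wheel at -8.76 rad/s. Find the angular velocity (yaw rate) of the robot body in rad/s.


omega = r*(wR - wL)/L = 0.163*(-8.76 - (-0.18))/0.511 = -2.7369

-2.7369 rad/s


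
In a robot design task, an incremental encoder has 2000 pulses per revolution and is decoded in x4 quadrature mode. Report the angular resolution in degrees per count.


resolution = 360 / (PPR * 4) = 360 / 8000 = 0.0450

0.0450 degrees


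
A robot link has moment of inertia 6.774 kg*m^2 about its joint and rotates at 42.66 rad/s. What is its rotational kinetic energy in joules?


KE = (1/2)*I*omega^2 = 0.5*6.774*42.66^2 = 6163.9187

6163.9187 J


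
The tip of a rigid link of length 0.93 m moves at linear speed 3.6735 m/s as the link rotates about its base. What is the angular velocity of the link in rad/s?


omega = v / L = 3.6735 / 0.93 = 3.9500

3.9500 rad/s


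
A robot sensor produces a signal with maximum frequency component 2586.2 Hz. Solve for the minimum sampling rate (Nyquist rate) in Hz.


f_s,min = 2*f_max = 2*2586.2 = 5172.4000

5172.4000 Hz


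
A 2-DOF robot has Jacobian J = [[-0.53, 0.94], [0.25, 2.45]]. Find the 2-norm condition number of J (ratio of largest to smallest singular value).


JJ^T eigenvalues: trace(JJ^T) = 7.2295, det(JJ^T) = det(J)^2 = 2.35162225
s_max^2 = (7.2295 + sqrt(42.85918125))/2 = 6.88809620
s_min^2 = (7.2295 - sqrt(42.85918125))/2 = 0.34140380
kappa = s_max/s_min = sqrt(6.88809620/0.34140380) = 4.4917

4.4917


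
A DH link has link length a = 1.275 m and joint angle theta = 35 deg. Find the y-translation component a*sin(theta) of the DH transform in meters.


a*sin(theta) = 1.275*sin(35 deg) = 0.7313

0.7313 m


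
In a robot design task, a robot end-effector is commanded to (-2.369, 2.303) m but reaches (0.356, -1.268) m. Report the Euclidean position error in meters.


dx = 0.356 - (-2.369) = 2.7250, dy = -1.268 - (2.303) = -3.5710
err = sqrt(7.425625 + 12.752041) = 4.4920

4.4920 m


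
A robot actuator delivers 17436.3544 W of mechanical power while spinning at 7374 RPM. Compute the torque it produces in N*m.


omega = 7374 * 2*pi/60 = 772.203474 rad/s
tau = P / omega = 17436.3544 / 772.203474 = 22.5800

22.5800 N*m


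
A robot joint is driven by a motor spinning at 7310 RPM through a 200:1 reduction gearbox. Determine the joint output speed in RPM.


omega_joint = omega_motor / N = 7310 / 200 = 36.5500

36.5500 RPM


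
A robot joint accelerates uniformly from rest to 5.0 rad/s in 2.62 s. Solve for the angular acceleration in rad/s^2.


alpha = delta_omega / t = 5.0 / 2.62 = 1.9084

1.9084 rad/s^2


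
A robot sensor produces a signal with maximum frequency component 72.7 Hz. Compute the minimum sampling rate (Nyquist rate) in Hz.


f_s,min = 2*f_max = 2*72.7 = 145.4000

145.4000 Hz


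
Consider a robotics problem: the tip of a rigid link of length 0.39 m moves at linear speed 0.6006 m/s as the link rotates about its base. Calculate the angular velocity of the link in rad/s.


omega = v / L = 0.6006 / 0.39 = 1.5400

1.5400 rad/s


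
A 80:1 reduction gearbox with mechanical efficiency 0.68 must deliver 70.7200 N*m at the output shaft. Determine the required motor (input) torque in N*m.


tau_in = tau_out / (N * eta) = 70.7200 / (80 * 0.68) = 1.3000

1.3000 N*m


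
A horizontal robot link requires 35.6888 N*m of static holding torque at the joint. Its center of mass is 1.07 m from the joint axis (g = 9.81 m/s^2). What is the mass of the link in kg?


m = tau / (g*L) = 35.6888 / (9.81 * 1.07) = 3.4000

3.4000 kg


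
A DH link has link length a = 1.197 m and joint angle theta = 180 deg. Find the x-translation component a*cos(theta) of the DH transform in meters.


a*cos(theta) = 1.197*cos(180 deg) = -1.1970

-1.1970 m


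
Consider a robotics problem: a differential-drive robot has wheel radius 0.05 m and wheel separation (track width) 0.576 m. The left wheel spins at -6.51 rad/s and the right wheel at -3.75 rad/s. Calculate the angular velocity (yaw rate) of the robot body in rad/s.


omega = r*(wR - wL)/L = 0.05*(-3.75 - (-6.51))/0.576 = 0.2396

0.2396 rad/s


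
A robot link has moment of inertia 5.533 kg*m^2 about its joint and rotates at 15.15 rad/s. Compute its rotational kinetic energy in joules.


KE = (1/2)*I*omega^2 = 0.5*5.533*15.15^2 = 634.9740

634.9740 J


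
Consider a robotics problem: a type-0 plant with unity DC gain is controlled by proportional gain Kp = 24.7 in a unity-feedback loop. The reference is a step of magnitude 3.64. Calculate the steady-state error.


e_ss = R/(1 + Kp) = 3.64/(1 + 24.7) = 3.64/25.7000 = 0.1416

0.1416


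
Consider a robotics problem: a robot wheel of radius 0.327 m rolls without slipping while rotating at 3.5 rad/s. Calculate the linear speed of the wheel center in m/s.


v = omega * r = 3.5 * 0.327 = 1.1445

1.1445 m/s


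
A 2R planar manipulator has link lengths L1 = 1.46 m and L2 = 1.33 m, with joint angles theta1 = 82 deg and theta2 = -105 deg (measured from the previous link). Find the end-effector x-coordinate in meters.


x = L1*cos(th1) + L2*cos(th1+th2) = 1.46*cos(82 deg) + 1.33*cos(-23 deg) = 1.4275

1.4275 m


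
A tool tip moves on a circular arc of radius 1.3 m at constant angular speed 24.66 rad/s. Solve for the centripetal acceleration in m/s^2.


a_c = omega^2 * r = 24.66^2 * 1.3 = 790.5503

790.5503 m/s^2


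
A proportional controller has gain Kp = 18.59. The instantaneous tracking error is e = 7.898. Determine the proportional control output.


u_P = Kp * e = 18.59 * 7.898 = 146.8238

146.8238


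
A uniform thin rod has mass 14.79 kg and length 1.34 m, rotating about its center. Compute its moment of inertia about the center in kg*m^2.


I = (1/12)*m*L^2 = (1/12)*14.79*1.34^2 = 2.2131

2.2131 kg*m^2


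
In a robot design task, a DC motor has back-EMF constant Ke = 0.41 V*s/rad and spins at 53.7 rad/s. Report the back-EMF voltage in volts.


V_emf = Ke * omega = 0.41*53.7 = 22.0170

22.0170 V


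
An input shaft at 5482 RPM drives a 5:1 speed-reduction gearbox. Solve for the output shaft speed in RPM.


omega_out = omega_in / N = 5482 / 5 = 1096.4000

1096.4000 RPM


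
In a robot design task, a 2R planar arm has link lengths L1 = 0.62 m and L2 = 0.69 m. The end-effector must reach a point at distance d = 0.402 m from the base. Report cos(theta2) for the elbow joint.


cos(th2) = (d^2 - L1^2 - L2^2)/(2*L1*L2) = (0.402^2 - 0.62^2 - 0.69^2)/(2*0.62*0.69) = -0.8168

-0.8168


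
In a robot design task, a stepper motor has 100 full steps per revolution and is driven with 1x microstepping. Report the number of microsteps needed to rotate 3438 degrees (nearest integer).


step_size = 360/(100*1) = 360/100 = 3.600000 deg
n = 3438/(360/100) = 3438*100/360 = 955

955 steps


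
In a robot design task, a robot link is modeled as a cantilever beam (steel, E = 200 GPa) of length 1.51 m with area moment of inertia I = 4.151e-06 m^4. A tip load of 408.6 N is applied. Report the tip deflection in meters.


delta = F*L^3/(3*E*I) = 408.6*1.51^3/(3*2.000e+11*4.151e-06)
      = 1406.7897786/2490600 = 5.6484e-04

5.6484e-04 m


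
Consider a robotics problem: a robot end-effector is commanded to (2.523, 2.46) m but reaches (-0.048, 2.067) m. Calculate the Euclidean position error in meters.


dx = -0.048 - (2.523) = -2.5710, dy = 2.067 - (2.46) = -0.3930
err = sqrt(6.610041 + 0.154449) = 2.6009

2.6009 m


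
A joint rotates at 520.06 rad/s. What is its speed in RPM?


RPM = 520.06 * 60/(2*pi) = 4966.2072

4966.2072 RPM


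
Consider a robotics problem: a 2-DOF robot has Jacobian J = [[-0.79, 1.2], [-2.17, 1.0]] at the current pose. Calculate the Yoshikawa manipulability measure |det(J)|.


det(J) = -0.79*1.0 - (1.2)*(-2.17) = 1.8140
|det(J)| = 1.8140

1.8140


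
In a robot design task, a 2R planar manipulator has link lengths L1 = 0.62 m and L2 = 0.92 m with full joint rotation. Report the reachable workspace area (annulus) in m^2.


r_max = L1 + L2 = 1.5400, r_min = |L1 - L2| = 0.3000
A = pi*(r_max^2 - r_min^2) = pi*(2.3716 - 0.0900) = 7.1679

7.1679 m^2


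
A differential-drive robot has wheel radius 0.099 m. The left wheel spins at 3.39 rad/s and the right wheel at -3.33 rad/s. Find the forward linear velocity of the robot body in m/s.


v = r*(wR + wL)/2 = 0.099*(-3.33 + 3.39)/2 = 0.0030

0.0030 m/s


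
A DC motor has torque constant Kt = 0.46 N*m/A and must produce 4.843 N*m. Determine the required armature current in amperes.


I = tau / Kt = 4.843/0.46 = 10.5283

10.5283 A


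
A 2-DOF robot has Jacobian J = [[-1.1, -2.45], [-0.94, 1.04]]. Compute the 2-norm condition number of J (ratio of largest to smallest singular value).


JJ^T eigenvalues: trace(JJ^T) = 9.1777, det(JJ^T) = det(J)^2 = 11.88180900
s_max^2 = (9.1777 + sqrt(36.70294129))/2 = 7.61799762
s_min^2 = (9.1777 - sqrt(36.70294129))/2 = 1.55970238
kappa = s_max/s_min = sqrt(7.61799762/1.55970238) = 2.2100

2.2100


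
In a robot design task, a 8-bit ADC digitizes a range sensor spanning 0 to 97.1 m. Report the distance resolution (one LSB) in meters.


res = range / 2^n = 97.1/2^8 = 97.1/256 = 0.3793

0.3793 m


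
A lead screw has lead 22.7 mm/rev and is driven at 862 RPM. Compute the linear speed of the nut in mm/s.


v = lead * (RPM/60) = 22.7*862/60 = 326.1233

326.1233 mm/s


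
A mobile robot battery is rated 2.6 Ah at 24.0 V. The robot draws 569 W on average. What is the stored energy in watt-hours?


E = capacity * V = 2.6*24.0 = 62.4000

62.4000 Wh


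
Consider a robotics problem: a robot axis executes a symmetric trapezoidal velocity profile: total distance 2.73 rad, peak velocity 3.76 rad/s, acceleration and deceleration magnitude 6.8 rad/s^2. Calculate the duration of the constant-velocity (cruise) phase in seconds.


t_acc = v/a = 0.552941 s, d_acc = v^2/(2a) = 1.039529 rad each
d_cruise = 2.73 - 2*1.039529 = 0.650942 rad
t_cruise = d_cruise/v = 0.650942/3.76 = 0.1731

0.1731 s


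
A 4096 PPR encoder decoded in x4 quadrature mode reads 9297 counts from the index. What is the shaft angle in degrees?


angle = counts * 360 / (PPR*4) = 9297 * 360 / 16384 = 204.2798

204.2798 degrees


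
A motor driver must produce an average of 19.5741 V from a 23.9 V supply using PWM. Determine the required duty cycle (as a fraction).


D = V_avg/V_supply = 19.5741/23.9 = 0.8190

0.8190


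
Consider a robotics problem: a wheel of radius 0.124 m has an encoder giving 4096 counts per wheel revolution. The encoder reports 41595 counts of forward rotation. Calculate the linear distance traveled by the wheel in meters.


revs = 41595/4096 = 10.155029
d = revs * 2*pi*r = 10.155029 * 2*pi*0.124 = 7.9119

7.9119 m


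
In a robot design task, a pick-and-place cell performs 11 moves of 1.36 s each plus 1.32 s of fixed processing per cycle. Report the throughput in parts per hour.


T_cycle = 11*1.36 + 1.32 = 16.2800 s
rate = 3600/T = 221.1302

221.1302 parts/hour


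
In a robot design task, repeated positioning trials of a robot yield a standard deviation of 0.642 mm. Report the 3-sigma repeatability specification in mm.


repeatability = 3*sigma = 3*0.642 = 1.9260

1.9260 mm


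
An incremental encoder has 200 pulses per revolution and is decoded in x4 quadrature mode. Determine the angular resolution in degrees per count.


resolution = 360 / (PPR * 4) = 360 / 800 = 0.4500

0.4500 degrees


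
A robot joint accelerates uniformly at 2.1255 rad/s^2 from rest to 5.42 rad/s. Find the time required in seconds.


t = delta_omega / alpha = 5.42 / 2.1255 = 2.5500

2.5500 s


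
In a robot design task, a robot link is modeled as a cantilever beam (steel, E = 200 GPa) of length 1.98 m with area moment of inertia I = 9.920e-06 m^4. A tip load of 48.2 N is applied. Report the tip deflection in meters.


delta = F*L^3/(3*E*I) = 48.2*1.98^3/(3*2.000e+11*9.920e-06)
      = 374.1472944/5952000 = 6.2861e-05

6.2861e-05 m


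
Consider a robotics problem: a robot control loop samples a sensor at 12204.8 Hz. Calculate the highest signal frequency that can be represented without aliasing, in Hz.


f_max = f_s/2 = 12204.8/2 = 6102.4000

6102.4000 Hz


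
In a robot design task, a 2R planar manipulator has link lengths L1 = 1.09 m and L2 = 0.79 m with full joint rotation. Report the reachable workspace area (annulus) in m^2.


r_max = L1 + L2 = 1.8800, r_min = |L1 - L2| = 0.3000
A = pi*(r_max^2 - r_min^2) = pi*(3.5344 - 0.0900) = 10.8209

10.8209 m^2


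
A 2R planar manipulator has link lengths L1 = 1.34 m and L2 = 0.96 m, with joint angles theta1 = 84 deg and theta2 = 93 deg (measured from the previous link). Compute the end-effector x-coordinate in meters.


x = L1*cos(th1) + L2*cos(th1+th2) = 1.34*cos(84 deg) + 0.96*cos(177 deg) = -0.8186

-0.8186 m


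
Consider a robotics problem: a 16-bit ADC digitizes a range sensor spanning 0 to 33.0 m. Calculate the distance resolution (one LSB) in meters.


res = range / 2^n = 33.0/2^16 = 33.0/65536 = 5.0354e-04

5.0354e-04 m


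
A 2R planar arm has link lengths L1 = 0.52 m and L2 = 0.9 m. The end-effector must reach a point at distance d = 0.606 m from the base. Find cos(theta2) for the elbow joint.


cos(th2) = (d^2 - L1^2 - L2^2)/(2*L1*L2) = (0.606^2 - 0.52^2 - 0.9^2)/(2*0.52*0.9) = -0.7619

-0.7619


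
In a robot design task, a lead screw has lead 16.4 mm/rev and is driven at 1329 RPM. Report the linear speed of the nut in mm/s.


v = lead * (RPM/60) = 16.4*1329/60 = 363.2600

363.2600 mm/s


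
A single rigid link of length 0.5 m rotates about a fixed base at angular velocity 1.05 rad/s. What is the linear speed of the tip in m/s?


v = L*omega = 0.5 * 1.05 = 0.5250

0.5250 m/s


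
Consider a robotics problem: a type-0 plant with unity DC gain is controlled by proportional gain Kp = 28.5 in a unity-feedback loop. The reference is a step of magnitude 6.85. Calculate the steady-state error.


e_ss = R/(1 + Kp) = 6.85/(1 + 28.5) = 6.85/29.5000 = 0.2322

0.2322


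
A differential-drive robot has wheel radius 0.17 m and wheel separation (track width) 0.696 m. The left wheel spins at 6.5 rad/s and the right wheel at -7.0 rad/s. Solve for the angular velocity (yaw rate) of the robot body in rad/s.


omega = r*(wR - wL)/L = 0.17*(-7.0 - (6.5))/0.696 = -3.2974

-3.2974 rad/s


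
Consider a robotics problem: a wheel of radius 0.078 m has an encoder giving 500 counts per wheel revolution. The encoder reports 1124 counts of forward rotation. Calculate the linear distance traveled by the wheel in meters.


revs = 1124/500 = 2.248000
d = revs * 2*pi*r = 2.248000 * 2*pi*0.078 = 1.1017

1.1017 m


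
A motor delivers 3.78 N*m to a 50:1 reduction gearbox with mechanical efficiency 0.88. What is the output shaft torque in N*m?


tau_out = tau_in * N * eta = 3.78 * 50 * 0.88 = 166.3200

166.3200 N*m


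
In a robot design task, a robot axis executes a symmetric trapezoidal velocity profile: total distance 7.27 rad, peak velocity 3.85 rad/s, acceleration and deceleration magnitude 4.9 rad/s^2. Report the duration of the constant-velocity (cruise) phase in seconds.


t_acc = v/a = 0.785714 s, d_acc = v^2/(2a) = 1.512500 rad each
d_cruise = 7.27 - 2*1.512500 = 4.245000 rad
t_cruise = d_cruise/v = 4.245000/3.85 = 1.1026

1.1026 s


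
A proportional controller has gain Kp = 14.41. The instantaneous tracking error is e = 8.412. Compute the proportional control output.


u_P = Kp * e = 14.41 * 8.412 = 121.2169

121.2169


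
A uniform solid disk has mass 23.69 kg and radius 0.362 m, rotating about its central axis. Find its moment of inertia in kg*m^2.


I = (1/2)*m*R^2 = 0.5*23.69*0.362^2 = 1.5522

1.5522 kg*m^2


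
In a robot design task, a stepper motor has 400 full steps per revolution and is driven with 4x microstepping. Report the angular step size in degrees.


step = 360/(400*4) = 360/1600 = 0.2250

0.2250 degrees


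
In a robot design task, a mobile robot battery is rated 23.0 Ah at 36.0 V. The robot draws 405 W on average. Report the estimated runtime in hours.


E = 23.0*36.0 = 828.0000 Wh
t = E/P = 828.0000/405 = 2.0444

2.0444 hours


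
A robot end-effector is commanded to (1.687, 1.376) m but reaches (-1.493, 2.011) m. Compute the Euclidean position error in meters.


dx = -1.493 - (1.687) = -3.1800, dy = 2.011 - (1.376) = 0.6350
err = sqrt(10.112400 + 0.403225) = 3.2428

3.2428 m


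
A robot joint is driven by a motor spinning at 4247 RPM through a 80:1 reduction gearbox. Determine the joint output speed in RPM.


omega_joint = omega_motor / N = 4247 / 80 = 53.0875

53.0875 RPM


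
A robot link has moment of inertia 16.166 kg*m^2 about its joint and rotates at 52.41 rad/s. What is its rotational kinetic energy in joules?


KE = (1/2)*I*omega^2 = 0.5*16.166*52.41^2 = 22202.4499

22202.4499 J


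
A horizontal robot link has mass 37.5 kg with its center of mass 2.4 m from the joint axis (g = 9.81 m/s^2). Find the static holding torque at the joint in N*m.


tau = m*g*L = 37.5 * 9.81 * 2.4 = 882.9000

882.9000 N*m


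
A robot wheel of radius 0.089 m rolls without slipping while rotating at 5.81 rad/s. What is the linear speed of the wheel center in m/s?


v = omega * r = 5.81 * 0.089 = 0.5171

0.5171 m/s


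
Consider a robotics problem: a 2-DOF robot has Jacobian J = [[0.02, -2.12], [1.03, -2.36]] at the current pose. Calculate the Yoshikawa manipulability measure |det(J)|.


det(J) = 0.02*-2.36 - (-2.12)*(1.03) = 2.1364
|det(J)| = 2.1364

2.1364


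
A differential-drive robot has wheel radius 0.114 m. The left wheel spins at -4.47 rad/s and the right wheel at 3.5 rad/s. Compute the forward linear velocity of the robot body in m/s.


v = r*(wR + wL)/2 = 0.114*(3.5 + -4.47)/2 = -0.0553

-0.0553 m/s


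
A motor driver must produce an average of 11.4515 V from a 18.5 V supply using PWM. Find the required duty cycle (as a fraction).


D = V_avg/V_supply = 11.4515/18.5 = 0.6190

0.6190


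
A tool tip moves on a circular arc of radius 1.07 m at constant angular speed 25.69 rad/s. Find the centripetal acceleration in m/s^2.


a_c = omega^2 * r = 25.69^2 * 1.07 = 706.1744

706.1744 m/s^2


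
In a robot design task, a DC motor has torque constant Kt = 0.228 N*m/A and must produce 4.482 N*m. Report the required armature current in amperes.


I = tau / Kt = 4.482/0.228 = 19.6579

19.6579 A


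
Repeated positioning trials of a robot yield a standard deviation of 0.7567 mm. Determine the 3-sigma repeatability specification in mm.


repeatability = 3*sigma = 3*0.7567 = 2.2701

2.2701 mm


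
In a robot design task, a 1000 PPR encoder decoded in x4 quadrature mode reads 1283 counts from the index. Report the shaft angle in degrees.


angle = counts * 360 / (PPR*4) = 1283 * 360 / 4000 = 115.4700

115.4700 degrees


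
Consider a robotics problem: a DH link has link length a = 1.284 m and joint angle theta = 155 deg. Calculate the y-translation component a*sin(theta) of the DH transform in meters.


a*sin(theta) = 1.284*sin(155 deg) = 0.5426

0.5426 m


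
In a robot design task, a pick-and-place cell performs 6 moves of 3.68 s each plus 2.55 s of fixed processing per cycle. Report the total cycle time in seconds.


T = 6*3.68 + 2.55 = 24.6300

24.6300 s


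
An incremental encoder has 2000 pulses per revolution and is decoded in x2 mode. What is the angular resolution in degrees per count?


resolution = 360 / (PPR * 2) = 360 / 4000 = 0.0900

0.0900 degrees


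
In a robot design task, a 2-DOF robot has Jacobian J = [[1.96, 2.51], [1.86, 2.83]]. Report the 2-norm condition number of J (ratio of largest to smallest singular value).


JJ^T eigenvalues: trace(JJ^T) = 21.6102, det(JJ^T) = det(J)^2 = 0.77123524
s_max^2 = (21.6102 + sqrt(463.91580308))/2 = 21.57445238
s_min^2 = (21.6102 - sqrt(463.91580308))/2 = 0.03574762
kappa = s_max/s_min = sqrt(21.57445238/0.03574762) = 24.5667

24.5667


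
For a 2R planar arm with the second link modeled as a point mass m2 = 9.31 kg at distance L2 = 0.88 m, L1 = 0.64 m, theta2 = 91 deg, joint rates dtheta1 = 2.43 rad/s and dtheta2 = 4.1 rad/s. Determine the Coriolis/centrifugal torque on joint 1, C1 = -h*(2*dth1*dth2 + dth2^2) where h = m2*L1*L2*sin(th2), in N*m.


h = m2*L1*L2*sin(th2) = 9.31*0.64*0.88*sin(91 deg) = 5.242593
C1 = -h*(2*2.43*4.1 + 4.1^2) = -5.242593*36.7360 = -192.5919

-192.5919 N*m


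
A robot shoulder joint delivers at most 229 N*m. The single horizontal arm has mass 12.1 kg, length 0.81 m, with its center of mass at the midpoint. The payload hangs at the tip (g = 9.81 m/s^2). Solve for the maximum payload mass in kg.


tau_arm = m_arm*g*(L/2) = 12.1*9.81*0.81/2 = 48.0739 N*m
tau_payload = tau_max - tau_arm = 229 - 48.0739 = 180.9261
m_payload = tau_payload / (g*L) = 180.9261 / (9.81*0.81) = 22.7692

22.7692 kg


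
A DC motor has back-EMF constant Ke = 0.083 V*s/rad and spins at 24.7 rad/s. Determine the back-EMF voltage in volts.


V_emf = Ke * omega = 0.083*24.7 = 2.0501

2.0501 V


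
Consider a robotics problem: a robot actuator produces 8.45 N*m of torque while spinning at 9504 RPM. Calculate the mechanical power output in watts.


omega = 9504 * 2*pi/60 = 995.256553 rad/s
P = tau * omega = 8.45 * 995.256553 = 8409.9179

8409.9179 W


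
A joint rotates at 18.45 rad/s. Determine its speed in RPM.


RPM = 18.45 * 60/(2*pi) = 176.1845

176.1845 RPM


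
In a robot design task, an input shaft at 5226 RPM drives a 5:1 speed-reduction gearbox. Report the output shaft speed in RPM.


omega_out = omega_in / N = 5226 / 5 = 1045.2000

1045.2000 RPM


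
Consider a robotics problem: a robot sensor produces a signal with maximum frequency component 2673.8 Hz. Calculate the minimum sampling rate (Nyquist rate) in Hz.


f_s,min = 2*f_max = 2*2673.8 = 5347.6000

5347.6000 Hz


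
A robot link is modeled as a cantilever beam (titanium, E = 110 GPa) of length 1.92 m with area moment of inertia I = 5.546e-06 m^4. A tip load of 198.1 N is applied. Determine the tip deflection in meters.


delta = F*L^3/(3*E*I) = 198.1*1.92^3/(3*1.100e+11*5.546e-06)
      = 1402.1296128/1830180 = 7.6612e-04

7.6612e-04 m


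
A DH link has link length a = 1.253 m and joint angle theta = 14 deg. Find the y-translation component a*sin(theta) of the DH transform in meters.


a*sin(theta) = 1.253*sin(14 deg) = 0.3031

0.3031 m


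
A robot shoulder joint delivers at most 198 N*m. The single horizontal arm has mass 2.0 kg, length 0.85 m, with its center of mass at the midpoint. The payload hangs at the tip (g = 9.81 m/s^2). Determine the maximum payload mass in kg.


tau_arm = m_arm*g*(L/2) = 2.0*9.81*0.85/2 = 8.3385 N*m
tau_payload = tau_max - tau_arm = 198 - 8.3385 = 189.6615
m_payload = tau_payload / (g*L) = 189.6615 / (9.81*0.85) = 22.7453

22.7453 kg


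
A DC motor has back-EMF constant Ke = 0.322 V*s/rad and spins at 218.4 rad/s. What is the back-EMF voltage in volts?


V_emf = Ke * omega = 0.322*218.4 = 70.3248

70.3248 V


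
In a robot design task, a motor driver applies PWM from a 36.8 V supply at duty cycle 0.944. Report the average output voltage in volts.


V_avg = V_supply * D = 36.8*0.944 = 34.7392

34.7392 V


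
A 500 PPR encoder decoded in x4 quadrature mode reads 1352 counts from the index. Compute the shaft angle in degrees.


angle = counts * 360 / (PPR*4) = 1352 * 360 / 2000 = 243.3600

243.3600 degrees


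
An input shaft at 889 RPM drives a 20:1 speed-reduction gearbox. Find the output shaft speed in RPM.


omega_out = omega_in / N = 889 / 20 = 44.4500

44.4500 RPM


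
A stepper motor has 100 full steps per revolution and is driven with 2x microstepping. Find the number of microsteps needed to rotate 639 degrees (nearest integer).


step_size = 360/(100*2) = 360/200 = 1.800000 deg
n = 639/(360/200) = 639*200/360 = 355

355 steps


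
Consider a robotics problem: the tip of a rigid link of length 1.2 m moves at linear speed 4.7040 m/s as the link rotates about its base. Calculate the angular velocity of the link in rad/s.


omega = v / L = 4.7040 / 1.2 = 3.9200

3.9200 rad/s


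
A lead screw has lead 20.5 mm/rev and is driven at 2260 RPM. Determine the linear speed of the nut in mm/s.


v = lead * (RPM/60) = 20.5*2260/60 = 772.1667

772.1667 mm/s


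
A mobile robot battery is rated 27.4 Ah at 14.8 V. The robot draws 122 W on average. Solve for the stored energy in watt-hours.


E = capacity * V = 27.4*14.8 = 405.5200

405.5200 Wh


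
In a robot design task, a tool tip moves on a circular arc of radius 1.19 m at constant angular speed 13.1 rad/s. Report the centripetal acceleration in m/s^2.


a_c = omega^2 * r = 13.1^2 * 1.19 = 204.2159

204.2159 m/s^2


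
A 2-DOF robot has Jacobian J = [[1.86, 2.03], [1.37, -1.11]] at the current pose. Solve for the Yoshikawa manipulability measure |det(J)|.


det(J) = 1.86*-1.11 - (2.03)*(1.37) = -4.8457
|det(J)| = 4.8457

4.8457


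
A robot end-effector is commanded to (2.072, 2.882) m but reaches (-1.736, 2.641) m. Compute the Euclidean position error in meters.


dx = -1.736 - (2.072) = -3.8080, dy = 2.641 - (2.882) = -0.2410
err = sqrt(14.500864 + 0.058081) = 3.8156

3.8156 m


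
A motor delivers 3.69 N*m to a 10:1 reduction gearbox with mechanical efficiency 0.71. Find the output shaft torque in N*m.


tau_out = tau_in * N * eta = 3.69 * 10 * 0.71 = 26.1990

26.1990 N*m


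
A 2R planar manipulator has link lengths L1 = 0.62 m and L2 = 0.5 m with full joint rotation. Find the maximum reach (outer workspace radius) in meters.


r_max = L1 + L2 = 0.62 + 0.5 = 1.1200

1.1200 m


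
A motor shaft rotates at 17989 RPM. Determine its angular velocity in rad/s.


omega = 17989 * 2*pi/60 = 1883.8037

1883.8037 rad/s


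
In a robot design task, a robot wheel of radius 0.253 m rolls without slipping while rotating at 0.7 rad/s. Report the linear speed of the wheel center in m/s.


v = omega * r = 0.7 * 0.253 = 0.1771

0.1771 m/s


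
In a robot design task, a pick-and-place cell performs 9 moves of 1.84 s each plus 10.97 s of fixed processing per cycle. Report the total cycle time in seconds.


T = 9*1.84 + 10.97 = 27.5300

27.5300 s


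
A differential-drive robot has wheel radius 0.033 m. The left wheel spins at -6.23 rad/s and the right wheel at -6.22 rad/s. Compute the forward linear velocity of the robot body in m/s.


v = r*(wR + wL)/2 = 0.033*(-6.22 + -6.23)/2 = -0.2054

-0.2054 m/s


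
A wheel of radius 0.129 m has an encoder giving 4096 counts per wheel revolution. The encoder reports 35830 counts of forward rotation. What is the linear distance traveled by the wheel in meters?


revs = 35830/4096 = 8.747559
d = revs * 2*pi*r = 8.747559 * 2*pi*0.129 = 7.0902

7.0902 m


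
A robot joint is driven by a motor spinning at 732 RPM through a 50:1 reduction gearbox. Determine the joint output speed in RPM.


omega_joint = omega_motor / N = 732 / 50 = 14.6400

14.6400 RPM


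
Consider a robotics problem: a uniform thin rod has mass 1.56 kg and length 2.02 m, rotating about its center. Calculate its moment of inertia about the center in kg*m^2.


I = (1/12)*m*L^2 = (1/12)*1.56*2.02^2 = 0.5305

0.5305 kg*m^2


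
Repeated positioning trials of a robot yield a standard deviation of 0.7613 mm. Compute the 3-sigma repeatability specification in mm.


repeatability = 3*sigma = 3*0.7613 = 2.2839

2.2839 mm


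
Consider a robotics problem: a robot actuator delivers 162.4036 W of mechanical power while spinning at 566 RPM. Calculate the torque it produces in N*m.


omega = 566 * 2*pi/60 = 59.271381 rad/s
tau = P / omega = 162.4036 / 59.271381 = 2.7400

2.7400 N*m


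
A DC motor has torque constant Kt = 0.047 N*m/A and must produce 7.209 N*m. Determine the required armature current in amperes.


I = tau / Kt = 7.209/0.047 = 153.3830

153.3830 A


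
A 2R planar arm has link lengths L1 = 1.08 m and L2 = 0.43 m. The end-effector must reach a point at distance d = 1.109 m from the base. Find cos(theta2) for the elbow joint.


cos(th2) = (d^2 - L1^2 - L2^2)/(2*L1*L2) = (1.109^2 - 1.08^2 - 0.43^2)/(2*1.08*0.43) = -0.1307

-0.1307


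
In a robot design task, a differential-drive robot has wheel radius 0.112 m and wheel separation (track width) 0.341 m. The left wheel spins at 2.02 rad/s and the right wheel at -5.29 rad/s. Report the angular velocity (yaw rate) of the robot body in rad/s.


omega = r*(wR - wL)/L = 0.112*(-5.29 - (2.02))/0.341 = -2.4009

-2.4009 rad/s


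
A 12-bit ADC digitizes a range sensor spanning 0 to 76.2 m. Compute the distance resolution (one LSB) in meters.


res = range / 2^n = 76.2/2^12 = 76.2/4096 = 0.0186

0.0186 m


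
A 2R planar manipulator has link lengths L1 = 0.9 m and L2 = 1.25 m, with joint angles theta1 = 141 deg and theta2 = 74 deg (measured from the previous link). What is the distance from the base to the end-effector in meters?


x = L1*cos(th1) + L2*cos(th1+th2) = -1.723371
y = L1*sin(th1) + L2*sin(th1+th2) = -0.150582
d = sqrt(x^2 + y^2) = sqrt(2.970008 + 0.022675) = 1.7299

1.7299 m


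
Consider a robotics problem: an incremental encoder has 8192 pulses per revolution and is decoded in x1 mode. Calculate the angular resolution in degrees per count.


resolution = 360 / (PPR * 1) = 360 / 8192 = 0.0439

0.0439 degrees


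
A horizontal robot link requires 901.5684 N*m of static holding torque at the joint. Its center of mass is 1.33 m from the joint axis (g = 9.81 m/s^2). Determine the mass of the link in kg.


m = tau / (g*L) = 901.5684 / (9.81 * 1.33) = 69.1000

69.1000 kg


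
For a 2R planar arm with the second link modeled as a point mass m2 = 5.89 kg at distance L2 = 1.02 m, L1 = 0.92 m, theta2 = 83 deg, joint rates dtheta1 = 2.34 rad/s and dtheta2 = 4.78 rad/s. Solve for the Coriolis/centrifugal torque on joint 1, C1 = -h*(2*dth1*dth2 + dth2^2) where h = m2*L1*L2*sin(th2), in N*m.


h = m2*L1*L2*sin(th2) = 5.89*0.92*1.02*sin(83 deg) = 5.485977
C1 = -h*(2*2.34*4.78 + 4.78^2) = -5.485977*45.2188 = -248.0693

-248.0693 N*m


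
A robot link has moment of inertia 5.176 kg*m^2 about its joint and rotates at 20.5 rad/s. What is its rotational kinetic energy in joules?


KE = (1/2)*I*omega^2 = 0.5*5.176*20.5^2 = 1087.6070

1087.6070 J


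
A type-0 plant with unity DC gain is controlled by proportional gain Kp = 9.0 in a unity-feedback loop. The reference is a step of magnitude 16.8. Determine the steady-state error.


e_ss = R/(1 + Kp) = 16.8/(1 + 9.0) = 16.8/10.0000 = 1.6800

1.6800


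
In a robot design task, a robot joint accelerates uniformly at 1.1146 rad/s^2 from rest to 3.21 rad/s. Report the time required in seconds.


t = delta_omega / alpha = 3.21 / 1.1146 = 2.8800

2.8800 s


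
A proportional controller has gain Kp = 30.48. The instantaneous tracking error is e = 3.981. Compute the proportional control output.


u_P = Kp * e = 30.48 * 3.981 = 121.3409

121.3409


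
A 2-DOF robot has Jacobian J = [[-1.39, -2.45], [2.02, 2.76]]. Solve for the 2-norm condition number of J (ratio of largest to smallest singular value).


JJ^T eigenvalues: trace(JJ^T) = 19.6326, det(JJ^T) = det(J)^2 = 1.23787876
s_max^2 = (19.6326 + sqrt(380.48746772))/2 = 19.56934398
s_min^2 = (19.6326 - sqrt(380.48746772))/2 = 0.06325602
kappa = s_max/s_min = sqrt(19.56934398/0.06325602) = 17.5888

17.5888


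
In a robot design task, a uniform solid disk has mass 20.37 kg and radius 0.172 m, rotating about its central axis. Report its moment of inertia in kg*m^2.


I = (1/2)*m*R^2 = 0.5*20.37*0.172^2 = 0.3013

0.3013 kg*m^2


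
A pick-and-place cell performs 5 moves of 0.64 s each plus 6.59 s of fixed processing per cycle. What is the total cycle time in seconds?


T = 5*0.64 + 6.59 = 9.7900

9.7900 s


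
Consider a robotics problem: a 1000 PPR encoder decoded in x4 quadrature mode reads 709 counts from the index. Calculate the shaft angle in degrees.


angle = counts * 360 / (PPR*4) = 709 * 360 / 4000 = 63.8100

63.8100 degrees


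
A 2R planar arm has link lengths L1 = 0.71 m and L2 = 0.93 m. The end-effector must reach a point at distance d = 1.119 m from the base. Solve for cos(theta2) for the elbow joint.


cos(th2) = (d^2 - L1^2 - L2^2)/(2*L1*L2) = (1.119^2 - 0.71^2 - 0.93^2)/(2*0.71*0.93) = -0.0885

-0.0885


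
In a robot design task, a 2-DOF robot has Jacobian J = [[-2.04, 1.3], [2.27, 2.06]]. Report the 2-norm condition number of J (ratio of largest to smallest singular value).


JJ^T eigenvalues: trace(JJ^T) = 15.2481, det(JJ^T) = det(J)^2 = 51.17113156
s_max^2 = (15.2481 + sqrt(27.82002737))/2 = 10.26128470
s_min^2 = (15.2481 - sqrt(27.82002737))/2 = 4.98681530
kappa = s_max/s_min = sqrt(10.26128470/4.98681530) = 1.4345

1.4345


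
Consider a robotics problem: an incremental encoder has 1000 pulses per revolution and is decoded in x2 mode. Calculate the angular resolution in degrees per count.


resolution = 360 / (PPR * 2) = 360 / 2000 = 0.1800

0.1800 degrees


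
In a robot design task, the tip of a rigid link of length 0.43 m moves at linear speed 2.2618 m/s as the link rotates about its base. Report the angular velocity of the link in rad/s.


omega = v / L = 2.2618 / 0.43 = 5.2600

5.2600 rad/s


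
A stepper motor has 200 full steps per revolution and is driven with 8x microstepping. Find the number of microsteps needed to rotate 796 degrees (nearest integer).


step_size = 360/(200*8) = 360/1600 = 0.225000 deg
n = 796/(360/1600) = 796*1600/360 = 3537.7778 -> 3538

3538 steps


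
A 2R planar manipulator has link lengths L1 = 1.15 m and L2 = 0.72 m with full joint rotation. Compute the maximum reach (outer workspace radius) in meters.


r_max = L1 + L2 = 1.15 + 0.72 = 1.8700

1.8700 m


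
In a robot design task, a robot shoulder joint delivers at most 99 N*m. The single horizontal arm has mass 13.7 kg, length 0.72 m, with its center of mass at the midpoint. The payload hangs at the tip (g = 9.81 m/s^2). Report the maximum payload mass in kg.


tau_arm = m_arm*g*(L/2) = 13.7*9.81*0.72/2 = 48.3829 N*m
tau_payload = tau_max - tau_arm = 99 - 48.3829 = 50.6171
m_payload = tau_payload / (g*L) = 50.6171 / (9.81*0.72) = 7.1663

7.1663 kg


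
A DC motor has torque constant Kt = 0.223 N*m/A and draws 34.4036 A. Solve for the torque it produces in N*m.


tau = Kt * I = 0.223*34.4036 = 7.6720

7.6720 N*m


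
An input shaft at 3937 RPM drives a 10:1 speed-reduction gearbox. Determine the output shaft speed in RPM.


omega_out = omega_in / N = 3937 / 10 = 393.7000

393.7000 RPM


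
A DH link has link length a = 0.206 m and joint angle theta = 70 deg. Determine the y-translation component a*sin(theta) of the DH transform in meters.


a*sin(theta) = 0.206*sin(70 deg) = 0.1936

0.1936 m


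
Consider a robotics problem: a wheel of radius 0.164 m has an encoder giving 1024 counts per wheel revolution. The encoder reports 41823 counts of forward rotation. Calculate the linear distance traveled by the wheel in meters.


revs = 41823/1024 = 40.842773
d = revs * 2*pi*r = 40.842773 * 2*pi*0.164 = 42.0861

42.0861 m


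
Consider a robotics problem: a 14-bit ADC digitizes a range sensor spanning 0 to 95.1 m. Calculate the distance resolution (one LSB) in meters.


res = range / 2^n = 95.1/2^14 = 95.1/16384 = 0.0058

0.0058 m


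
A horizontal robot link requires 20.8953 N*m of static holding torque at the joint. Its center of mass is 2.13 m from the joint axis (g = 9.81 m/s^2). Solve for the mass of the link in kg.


m = tau / (g*L) = 20.8953 / (9.81 * 2.13) = 1.0000

1.0000 kg


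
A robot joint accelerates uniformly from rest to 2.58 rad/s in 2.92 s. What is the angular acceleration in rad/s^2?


alpha = delta_omega / t = 2.58 / 2.92 = 0.8836

0.8836 rad/s^2


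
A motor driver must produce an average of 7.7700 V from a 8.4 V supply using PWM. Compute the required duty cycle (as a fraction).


D = V_avg/V_supply = 7.7700/8.4 = 0.9250

0.9250


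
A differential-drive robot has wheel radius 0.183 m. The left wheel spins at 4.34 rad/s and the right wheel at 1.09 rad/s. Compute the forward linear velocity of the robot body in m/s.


v = r*(wR + wL)/2 = 0.183*(1.09 + 4.34)/2 = 0.4968

0.4968 m/s


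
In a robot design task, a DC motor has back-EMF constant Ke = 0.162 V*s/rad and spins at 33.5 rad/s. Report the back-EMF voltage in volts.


V_emf = Ke * omega = 0.162*33.5 = 5.4270

5.4270 V


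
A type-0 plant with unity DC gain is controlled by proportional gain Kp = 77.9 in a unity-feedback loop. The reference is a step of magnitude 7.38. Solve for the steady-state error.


e_ss = R/(1 + Kp) = 7.38/(1 + 77.9) = 7.38/78.9000 = 0.0935

0.0935


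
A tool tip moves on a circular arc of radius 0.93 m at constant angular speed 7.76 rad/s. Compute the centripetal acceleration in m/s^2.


a_c = omega^2 * r = 7.76^2 * 0.93 = 56.0024

56.0024 m/s^2


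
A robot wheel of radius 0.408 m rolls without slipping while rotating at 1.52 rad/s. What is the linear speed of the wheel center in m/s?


v = omega * r = 1.52 * 0.408 = 0.6202

0.6202 m/s


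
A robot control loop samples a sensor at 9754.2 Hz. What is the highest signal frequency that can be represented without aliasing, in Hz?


f_max = f_s/2 = 9754.2/2 = 4877.1000

4877.1000 Hz


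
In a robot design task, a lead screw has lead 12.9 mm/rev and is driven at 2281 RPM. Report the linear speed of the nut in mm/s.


v = lead * (RPM/60) = 12.9*2281/60 = 490.4150

490.4150 mm/s


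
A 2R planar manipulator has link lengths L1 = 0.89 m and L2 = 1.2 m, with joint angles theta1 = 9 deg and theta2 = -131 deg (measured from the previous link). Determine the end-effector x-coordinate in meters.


x = L1*cos(th1) + L2*cos(th1+th2) = 0.89*cos(9 deg) + 1.2*cos(-122 deg) = 0.2431

0.2431 m


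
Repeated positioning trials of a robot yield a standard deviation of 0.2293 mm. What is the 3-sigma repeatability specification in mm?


repeatability = 3*sigma = 3*0.2293 = 0.6879

0.6879 mm


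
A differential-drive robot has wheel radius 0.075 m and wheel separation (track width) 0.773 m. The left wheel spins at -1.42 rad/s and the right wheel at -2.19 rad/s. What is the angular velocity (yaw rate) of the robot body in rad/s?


omega = r*(wR - wL)/L = 0.075*(-2.19 - (-1.42))/0.773 = -0.0747

-0.0747 rad/s


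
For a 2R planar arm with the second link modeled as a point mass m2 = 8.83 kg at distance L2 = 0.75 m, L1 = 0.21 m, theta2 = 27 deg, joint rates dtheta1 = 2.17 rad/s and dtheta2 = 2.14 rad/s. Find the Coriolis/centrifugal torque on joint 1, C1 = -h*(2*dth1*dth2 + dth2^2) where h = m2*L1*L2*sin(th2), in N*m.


h = m2*L1*L2*sin(th2) = 8.83*0.21*0.75*sin(27 deg) = 0.631376
C1 = -h*(2*2.17*2.14 + 2.14^2) = -0.631376*13.8672 = -8.7554

-8.7554 N*m


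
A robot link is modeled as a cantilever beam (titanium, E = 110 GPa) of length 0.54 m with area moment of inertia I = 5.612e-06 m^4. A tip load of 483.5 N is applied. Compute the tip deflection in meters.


delta = F*L^3/(3*E*I) = 483.5*0.54^3/(3*1.100e+11*5.612e-06)
      = 76.133844/1851960 = 4.1110e-05

4.1110e-05 m
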